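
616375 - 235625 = 380750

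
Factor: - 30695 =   -  5^1*7^1*877^1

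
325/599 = 325/599 = 0.54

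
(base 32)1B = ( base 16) 2b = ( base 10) 43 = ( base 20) 23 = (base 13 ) 34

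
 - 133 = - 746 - -613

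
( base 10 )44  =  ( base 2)101100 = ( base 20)24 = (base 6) 112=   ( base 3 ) 1122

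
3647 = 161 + 3486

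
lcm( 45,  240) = 720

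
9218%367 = 43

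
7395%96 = 3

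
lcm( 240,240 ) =240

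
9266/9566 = 4633/4783= 0.97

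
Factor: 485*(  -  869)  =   - 421465=-5^1 * 11^1*79^1*97^1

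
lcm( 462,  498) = 38346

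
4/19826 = 2/9913 = 0.00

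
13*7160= 93080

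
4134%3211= 923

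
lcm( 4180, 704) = 66880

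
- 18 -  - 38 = 20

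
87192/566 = 43596/283 = 154.05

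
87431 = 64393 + 23038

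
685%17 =5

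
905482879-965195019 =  - 59712140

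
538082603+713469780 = 1251552383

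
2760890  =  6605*418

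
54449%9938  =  4759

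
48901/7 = 48901/7 = 6985.86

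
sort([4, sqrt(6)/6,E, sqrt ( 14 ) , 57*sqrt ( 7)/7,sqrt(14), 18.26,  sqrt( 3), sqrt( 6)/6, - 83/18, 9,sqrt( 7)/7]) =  [ - 83/18, sqrt(7 ) /7, sqrt(6)/6,sqrt(6)/6,  sqrt( 3),E,sqrt(14),sqrt ( 14 ), 4, 9,  18.26,57*sqrt(7 )/7]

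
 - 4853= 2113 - 6966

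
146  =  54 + 92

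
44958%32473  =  12485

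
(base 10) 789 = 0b1100010101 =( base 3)1002020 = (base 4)30111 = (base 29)r6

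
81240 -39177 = 42063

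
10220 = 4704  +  5516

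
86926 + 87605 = 174531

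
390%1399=390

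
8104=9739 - 1635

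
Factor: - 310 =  - 2^1*5^1*31^1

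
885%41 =24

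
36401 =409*89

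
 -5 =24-29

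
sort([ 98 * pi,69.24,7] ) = [ 7, 69.24,  98*pi ] 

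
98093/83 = 1181+ 70/83 = 1181.84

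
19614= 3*6538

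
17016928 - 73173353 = - 56156425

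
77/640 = 77/640 = 0.12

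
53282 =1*53282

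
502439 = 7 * 71777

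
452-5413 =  - 4961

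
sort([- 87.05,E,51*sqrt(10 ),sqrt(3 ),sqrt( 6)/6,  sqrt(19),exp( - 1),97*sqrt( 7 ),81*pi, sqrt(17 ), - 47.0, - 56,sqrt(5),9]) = [ - 87.05,  -  56,-47.0, exp( - 1), sqrt( 6)/6, sqrt(3 ),sqrt( 5), E,sqrt ( 17),sqrt( 19 ), 9,  51*sqrt( 10),81*pi, 97 * sqrt(7)]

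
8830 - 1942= 6888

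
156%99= 57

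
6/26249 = 6/26249 =0.00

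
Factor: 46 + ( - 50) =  - 2^2 = - 4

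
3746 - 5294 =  - 1548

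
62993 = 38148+24845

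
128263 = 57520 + 70743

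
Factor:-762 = -2^1*3^1*127^1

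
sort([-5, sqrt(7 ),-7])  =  [-7,- 5,sqrt(7) ]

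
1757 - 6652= - 4895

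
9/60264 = 1/6696 =0.00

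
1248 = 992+256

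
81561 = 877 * 93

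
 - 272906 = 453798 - 726704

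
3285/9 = 365= 365.00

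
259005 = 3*86335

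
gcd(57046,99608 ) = 2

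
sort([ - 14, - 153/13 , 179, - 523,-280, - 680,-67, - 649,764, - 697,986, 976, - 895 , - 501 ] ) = [ - 895,- 697, - 680, - 649,-523, - 501 , - 280, - 67, - 14, - 153/13,179,764, 976, 986]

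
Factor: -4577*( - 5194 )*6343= 2^1*7^2*23^1*53^1*199^1 * 6343^1= 150791745734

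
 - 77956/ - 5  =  15591 + 1/5 = 15591.20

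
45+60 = 105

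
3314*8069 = 26740666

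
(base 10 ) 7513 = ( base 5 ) 220023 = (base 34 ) 6GX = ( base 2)1110101011001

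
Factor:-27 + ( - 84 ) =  - 111 = -3^1*37^1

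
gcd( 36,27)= 9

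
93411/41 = 93411/41 = 2278.32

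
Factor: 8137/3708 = 2^( - 2)*3^( - 2 ) * 79^1 = 79/36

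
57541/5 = 11508 + 1/5 = 11508.20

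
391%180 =31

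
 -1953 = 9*( - 217) 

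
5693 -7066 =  - 1373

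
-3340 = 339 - 3679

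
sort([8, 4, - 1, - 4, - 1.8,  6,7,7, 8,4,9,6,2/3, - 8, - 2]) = [ - 8, -4  ,-2, - 1.8, - 1, 2/3 , 4,4,6,6 , 7  ,  7 , 8,  8,9 ] 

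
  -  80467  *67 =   -  5391289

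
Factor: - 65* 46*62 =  - 185380 = - 2^2 * 5^1*13^1*23^1*31^1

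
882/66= 147/11 = 13.36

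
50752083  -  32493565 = 18258518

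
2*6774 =13548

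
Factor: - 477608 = -2^3 * 227^1 *263^1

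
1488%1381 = 107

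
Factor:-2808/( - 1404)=2^1 = 2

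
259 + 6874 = 7133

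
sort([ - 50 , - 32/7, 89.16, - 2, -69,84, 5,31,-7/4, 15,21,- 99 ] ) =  [ - 99, - 69,-50, - 32/7,-2, - 7/4, 5 , 15, 21, 31,  84, 89.16 ]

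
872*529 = 461288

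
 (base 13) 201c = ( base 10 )4419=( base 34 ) 3rx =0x1143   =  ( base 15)1499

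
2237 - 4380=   -  2143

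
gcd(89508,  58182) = 6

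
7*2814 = 19698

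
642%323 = 319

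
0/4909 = 0= 0.00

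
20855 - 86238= -65383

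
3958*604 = 2390632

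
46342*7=324394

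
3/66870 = 1/22290 = 0.00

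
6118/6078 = 3059/3039  =  1.01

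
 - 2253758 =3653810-5907568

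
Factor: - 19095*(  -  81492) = 2^2*3^2*5^1*19^1*67^1 * 6791^1  =  1556089740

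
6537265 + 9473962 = 16011227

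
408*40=16320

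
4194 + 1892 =6086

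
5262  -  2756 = 2506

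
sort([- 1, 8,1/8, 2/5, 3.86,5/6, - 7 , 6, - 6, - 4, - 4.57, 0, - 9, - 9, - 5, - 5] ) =[ - 9, - 9, - 7,- 6, - 5,-5, - 4.57,-4,- 1,0, 1/8, 2/5,5/6,3.86,6, 8] 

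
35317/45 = 784+37/45 = 784.82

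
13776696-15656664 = -1879968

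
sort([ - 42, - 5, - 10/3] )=[  -  42, - 5 , - 10/3 ]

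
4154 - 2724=1430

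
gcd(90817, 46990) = 1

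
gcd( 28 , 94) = 2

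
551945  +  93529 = 645474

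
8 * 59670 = 477360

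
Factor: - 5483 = - 5483^1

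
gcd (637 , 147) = 49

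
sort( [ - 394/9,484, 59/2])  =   [ - 394/9,59/2,484] 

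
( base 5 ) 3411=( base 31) fg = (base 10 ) 481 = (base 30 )g1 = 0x1E1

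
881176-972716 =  - 91540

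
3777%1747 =283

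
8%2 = 0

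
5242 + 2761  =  8003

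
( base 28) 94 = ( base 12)194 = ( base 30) 8g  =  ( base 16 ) 100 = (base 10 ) 256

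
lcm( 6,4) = 12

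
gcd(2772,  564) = 12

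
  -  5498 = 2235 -7733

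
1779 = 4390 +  - 2611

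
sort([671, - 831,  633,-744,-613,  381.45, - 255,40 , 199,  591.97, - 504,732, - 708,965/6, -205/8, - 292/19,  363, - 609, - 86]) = [ - 831, - 744,-708,-613, - 609,-504, - 255, - 86, - 205/8,-292/19,40,  965/6,  199,  363,381.45,591.97,633,671,732 ] 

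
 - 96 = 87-183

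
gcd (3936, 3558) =6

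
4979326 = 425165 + 4554161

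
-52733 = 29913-82646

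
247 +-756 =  - 509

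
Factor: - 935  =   -5^1*11^1*17^1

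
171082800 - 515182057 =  - 344099257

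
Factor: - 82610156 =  - 2^2*  89^1*232051^1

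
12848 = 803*16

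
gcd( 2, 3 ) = 1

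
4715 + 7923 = 12638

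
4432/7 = 4432/7 = 633.14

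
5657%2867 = 2790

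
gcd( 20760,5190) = 5190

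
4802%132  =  50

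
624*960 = 599040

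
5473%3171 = 2302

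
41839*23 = 962297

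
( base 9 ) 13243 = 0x22f5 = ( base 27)C7C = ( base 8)21365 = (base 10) 8949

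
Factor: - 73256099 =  - 7^1 *10465157^1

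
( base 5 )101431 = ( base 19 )963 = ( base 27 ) 4GI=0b110100100110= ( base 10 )3366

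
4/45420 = 1/11355 = 0.00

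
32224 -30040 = 2184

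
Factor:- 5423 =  - 11^1*17^1*29^1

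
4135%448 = 103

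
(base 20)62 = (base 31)3T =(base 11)101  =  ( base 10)122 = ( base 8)172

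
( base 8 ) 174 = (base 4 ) 1330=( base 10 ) 124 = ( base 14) 8c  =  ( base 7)235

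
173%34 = 3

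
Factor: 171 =3^2*19^1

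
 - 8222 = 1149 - 9371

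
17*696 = 11832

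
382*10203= 3897546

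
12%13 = 12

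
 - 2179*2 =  - 4358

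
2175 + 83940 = 86115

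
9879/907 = 9879/907 = 10.89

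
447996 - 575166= - 127170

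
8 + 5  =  13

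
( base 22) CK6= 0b1100001101110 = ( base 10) 6254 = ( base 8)14156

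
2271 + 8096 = 10367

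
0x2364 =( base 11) 6897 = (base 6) 105540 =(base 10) 9060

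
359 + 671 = 1030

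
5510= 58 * 95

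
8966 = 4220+4746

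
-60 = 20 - 80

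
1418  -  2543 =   -  1125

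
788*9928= 7823264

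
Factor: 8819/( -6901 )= - 67^( - 1 )*103^ ( - 1 ) * 8819^1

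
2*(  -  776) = -1552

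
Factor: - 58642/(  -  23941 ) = 2^1 * 89^( - 1)*109^1 =218/89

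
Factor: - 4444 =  -2^2  *  11^1*101^1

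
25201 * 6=151206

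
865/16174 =865/16174 = 0.05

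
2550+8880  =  11430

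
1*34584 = 34584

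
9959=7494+2465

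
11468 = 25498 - 14030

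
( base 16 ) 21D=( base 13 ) 328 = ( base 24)md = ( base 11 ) 452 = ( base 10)541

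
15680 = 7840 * 2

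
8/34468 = 2/8617 = 0.00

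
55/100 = 11/20= 0.55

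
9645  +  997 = 10642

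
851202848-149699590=701503258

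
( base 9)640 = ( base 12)376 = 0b1000001010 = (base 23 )MG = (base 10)522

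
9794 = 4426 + 5368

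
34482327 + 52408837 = 86891164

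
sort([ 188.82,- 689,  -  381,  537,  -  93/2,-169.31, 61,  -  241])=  [  -  689, - 381, - 241 , -169.31, - 93/2, 61,  188.82,  537] 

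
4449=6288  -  1839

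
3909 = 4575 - 666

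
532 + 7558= 8090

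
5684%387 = 266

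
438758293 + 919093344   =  1357851637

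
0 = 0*993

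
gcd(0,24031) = 24031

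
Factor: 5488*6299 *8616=297845745792 = 2^7*3^1 * 7^3*359^1*6299^1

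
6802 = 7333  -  531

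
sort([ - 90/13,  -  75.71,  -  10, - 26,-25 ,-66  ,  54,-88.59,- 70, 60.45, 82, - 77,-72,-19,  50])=[- 88.59, - 77, - 75.71,- 72, - 70,-66, - 26 ,-25,  -  19, - 10, - 90/13,50,  54, 60.45, 82] 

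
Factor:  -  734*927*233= - 158537394 = - 2^1 * 3^2*103^1*233^1*367^1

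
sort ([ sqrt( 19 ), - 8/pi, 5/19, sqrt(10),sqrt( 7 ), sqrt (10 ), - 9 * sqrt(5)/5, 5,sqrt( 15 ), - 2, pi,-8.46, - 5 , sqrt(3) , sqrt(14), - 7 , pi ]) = [-8.46, - 7,-5, - 9*sqrt( 5 ) /5,-8/pi, - 2,5/19 , sqrt( 3 ), sqrt(7),pi, pi, sqrt( 10), sqrt(10), sqrt(14 ),sqrt( 15 ), sqrt( 19 ), 5 ]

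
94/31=3 + 1/31 = 3.03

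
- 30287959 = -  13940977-16346982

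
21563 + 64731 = 86294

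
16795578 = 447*37574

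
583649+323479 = 907128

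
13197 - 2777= 10420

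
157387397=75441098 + 81946299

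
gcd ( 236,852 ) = 4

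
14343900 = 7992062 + 6351838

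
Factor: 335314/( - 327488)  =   - 557/544= - 2^( - 5 )*17^(-1)*557^1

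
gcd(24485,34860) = 415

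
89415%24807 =14994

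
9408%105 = 63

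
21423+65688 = 87111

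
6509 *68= 442612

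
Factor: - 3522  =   - 2^1*3^1*587^1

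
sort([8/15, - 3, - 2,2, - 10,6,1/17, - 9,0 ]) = [ - 10, - 9, - 3, - 2, 0,1/17,8/15,2, 6]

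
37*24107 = 891959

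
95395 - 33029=62366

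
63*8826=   556038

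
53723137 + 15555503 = 69278640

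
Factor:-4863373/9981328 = -2^ ( - 4) * 7^( - 1) * 19^1*23^1*31^1*359^1*89119^ ( - 1 ) 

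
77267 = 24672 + 52595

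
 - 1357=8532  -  9889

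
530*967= 512510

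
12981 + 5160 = 18141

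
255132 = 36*7087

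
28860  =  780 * 37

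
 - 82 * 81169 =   -  6655858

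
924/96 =77/8 =9.62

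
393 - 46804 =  - 46411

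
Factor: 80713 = 80713^1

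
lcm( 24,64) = 192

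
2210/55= 442/11= 40.18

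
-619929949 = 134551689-754481638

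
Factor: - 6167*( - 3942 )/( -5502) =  - 578817/131 = -3^2*73^1*131^ ( - 1)*881^1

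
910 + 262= 1172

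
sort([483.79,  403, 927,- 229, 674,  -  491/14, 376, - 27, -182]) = [-229,-182, - 491/14 ,-27, 376,403,483.79, 674,927 ]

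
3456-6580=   -  3124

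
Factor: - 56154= - 2^1 * 3^1*7^2*191^1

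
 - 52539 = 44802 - 97341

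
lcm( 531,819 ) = 48321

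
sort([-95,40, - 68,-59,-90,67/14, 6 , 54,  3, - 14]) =[ - 95, - 90,-68,-59, -14, 3, 67/14,6,40, 54]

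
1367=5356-3989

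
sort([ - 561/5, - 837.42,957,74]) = [ - 837.42, - 561/5,74, 957]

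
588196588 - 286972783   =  301223805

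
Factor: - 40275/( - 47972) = 225/268 = 2^( - 2) * 3^2 * 5^2*67^( - 1 ) 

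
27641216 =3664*7544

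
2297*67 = 153899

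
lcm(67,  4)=268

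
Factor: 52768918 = 2^1*17^1 *857^1*1811^1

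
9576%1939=1820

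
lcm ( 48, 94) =2256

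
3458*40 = 138320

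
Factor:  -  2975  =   - 5^2*7^1*17^1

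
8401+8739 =17140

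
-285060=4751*( - 60) 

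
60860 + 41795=102655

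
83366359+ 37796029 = 121162388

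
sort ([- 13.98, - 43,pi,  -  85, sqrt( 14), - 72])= [ -85 , - 72, - 43, -13.98,pi , sqrt(14) ]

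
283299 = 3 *94433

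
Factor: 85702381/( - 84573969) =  - 3^(- 1)*28191323^( - 1)*85702381^1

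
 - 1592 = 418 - 2010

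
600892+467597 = 1068489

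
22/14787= 22/14787=0.00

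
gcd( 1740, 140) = 20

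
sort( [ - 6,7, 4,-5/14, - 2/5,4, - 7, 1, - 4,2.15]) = [- 7 , - 6, - 4, - 2/5, - 5/14, 1 , 2.15,  4,4 , 7] 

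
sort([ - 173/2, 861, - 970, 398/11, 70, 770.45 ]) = [ - 970, -173/2,398/11, 70, 770.45, 861] 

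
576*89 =51264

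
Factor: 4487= 7^1*641^1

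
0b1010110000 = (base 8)1260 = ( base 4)22300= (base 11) 576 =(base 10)688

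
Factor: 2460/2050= 6/5 = 2^1*3^1*5^( - 1)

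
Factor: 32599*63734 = 2^1*7^1*11^1 *2897^1*4657^1 = 2077664666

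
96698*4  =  386792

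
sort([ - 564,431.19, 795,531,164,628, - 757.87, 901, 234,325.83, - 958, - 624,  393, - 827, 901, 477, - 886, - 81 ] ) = [ - 958,- 886, - 827, - 757.87 , - 624, -564, - 81, 164, 234, 325.83, 393,431.19, 477,  531, 628 , 795, 901, 901] 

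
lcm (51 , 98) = 4998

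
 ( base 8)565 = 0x175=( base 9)454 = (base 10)373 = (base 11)30a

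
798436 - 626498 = 171938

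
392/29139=392/29139 = 0.01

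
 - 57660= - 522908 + 465248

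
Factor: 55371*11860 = 656700060=2^2*3^1*5^1*593^1*18457^1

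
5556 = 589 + 4967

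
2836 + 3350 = 6186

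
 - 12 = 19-31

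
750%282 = 186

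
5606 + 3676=9282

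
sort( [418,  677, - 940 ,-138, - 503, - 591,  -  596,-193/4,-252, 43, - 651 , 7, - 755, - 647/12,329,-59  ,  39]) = [-940, - 755,  -  651,-596, - 591, - 503, - 252, - 138,-59, - 647/12,-193/4, 7,39  ,  43,329,418, 677 ]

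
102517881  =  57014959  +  45502922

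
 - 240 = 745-985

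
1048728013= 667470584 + 381257429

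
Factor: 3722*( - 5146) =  - 19153412= - 2^2*31^1*83^1*1861^1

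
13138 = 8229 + 4909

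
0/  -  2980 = 0/1 = - 0.00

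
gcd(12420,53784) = 108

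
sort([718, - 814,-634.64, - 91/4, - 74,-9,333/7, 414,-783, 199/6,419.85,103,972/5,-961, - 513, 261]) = [-961, - 814,  -  783, - 634.64,-513,-74, -91/4,-9,  199/6,333/7,103,972/5, 261,  414,419.85,718 ]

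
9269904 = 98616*94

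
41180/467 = 88 + 84/467  =  88.18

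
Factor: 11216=2^4*701^1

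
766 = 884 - 118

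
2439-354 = 2085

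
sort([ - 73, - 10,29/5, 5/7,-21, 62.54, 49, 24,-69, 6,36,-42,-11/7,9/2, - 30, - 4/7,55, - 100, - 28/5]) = [-100, - 73, - 69, - 42, - 30,-21, - 10, - 28/5, - 11/7,  -  4/7,5/7,9/2, 29/5,6, 24 , 36, 49, 55,62.54]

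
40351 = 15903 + 24448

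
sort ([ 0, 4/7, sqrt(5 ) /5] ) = [ 0,sqrt( 5 ) /5,4/7]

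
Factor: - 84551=-84551^1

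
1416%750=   666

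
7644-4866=2778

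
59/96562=59/96562= 0.00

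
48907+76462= 125369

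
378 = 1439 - 1061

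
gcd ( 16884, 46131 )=3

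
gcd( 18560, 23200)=4640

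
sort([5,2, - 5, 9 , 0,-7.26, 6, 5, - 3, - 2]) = [ - 7.26, - 5,- 3, - 2, 0, 2, 5,5, 6, 9]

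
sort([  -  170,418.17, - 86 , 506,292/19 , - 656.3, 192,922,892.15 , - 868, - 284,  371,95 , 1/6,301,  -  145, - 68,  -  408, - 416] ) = [ - 868, - 656.3,  -  416,-408, - 284, - 170, -145, - 86,  -  68, 1/6,292/19, 95, 192,  301, 371 , 418.17, 506,892.15,922] 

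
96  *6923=664608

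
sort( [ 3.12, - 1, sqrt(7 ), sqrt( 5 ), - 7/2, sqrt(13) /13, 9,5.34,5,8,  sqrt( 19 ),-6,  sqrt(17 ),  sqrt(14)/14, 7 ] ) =[  -  6, -7/2 , - 1, sqrt( 14 )/14, sqrt(13)/13,sqrt(5 ),sqrt( 7), 3.12, sqrt(17),sqrt(19 ), 5,5.34, 7, 8,9] 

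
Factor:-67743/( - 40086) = 2^( - 1 )*3^1 * 13^1* 17^( - 1 )*131^ ( - 1 )*193^1 = 7527/4454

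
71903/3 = 23967 + 2/3= 23967.67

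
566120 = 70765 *8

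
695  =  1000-305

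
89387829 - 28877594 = 60510235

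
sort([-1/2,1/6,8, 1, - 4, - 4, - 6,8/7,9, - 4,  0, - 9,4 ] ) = [ - 9, - 6, - 4, - 4, - 4, - 1/2,0,1/6, 1,8/7, 4,8,9]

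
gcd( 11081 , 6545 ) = 7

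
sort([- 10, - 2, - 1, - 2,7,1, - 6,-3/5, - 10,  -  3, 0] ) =[ - 10,  -  10, - 6,-3, - 2,  -  2, - 1, - 3/5 , 0, 1, 7]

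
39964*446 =17823944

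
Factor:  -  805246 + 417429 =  - 29^1*43^1*311^1= - 387817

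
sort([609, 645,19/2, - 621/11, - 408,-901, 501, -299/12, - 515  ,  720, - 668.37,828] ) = [ - 901, - 668.37, - 515, - 408, - 621/11, - 299/12, 19/2, 501, 609, 645  ,  720,828 ] 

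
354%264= 90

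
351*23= 8073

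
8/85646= 4/42823=0.00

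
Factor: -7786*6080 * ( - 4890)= 231487123200 = 2^8*3^1*5^2*17^1*19^1 * 163^1 * 229^1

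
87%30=27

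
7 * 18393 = 128751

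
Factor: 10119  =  3^1 * 3373^1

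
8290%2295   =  1405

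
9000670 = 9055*994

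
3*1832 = 5496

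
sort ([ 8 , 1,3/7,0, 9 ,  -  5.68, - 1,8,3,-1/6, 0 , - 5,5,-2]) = [-5.68, - 5, - 2, - 1,- 1/6,0,0,3/7,1, 3,  5,8 , 8,9 ]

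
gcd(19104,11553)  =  3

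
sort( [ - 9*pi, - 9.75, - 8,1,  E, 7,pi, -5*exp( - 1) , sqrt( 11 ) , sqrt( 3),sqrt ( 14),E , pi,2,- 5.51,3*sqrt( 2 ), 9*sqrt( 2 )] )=[  -  9*pi,-9.75, - 8, - 5.51,-5*exp( -1 ),1, sqrt(3) , 2,E,E, pi,pi,  sqrt(11),sqrt(14),3 * sqrt(2),7,9*sqrt( 2)]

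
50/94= 25/47 = 0.53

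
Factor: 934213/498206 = 2^( - 1 )*7^1*37^1 * 3607^1 * 249103^( - 1)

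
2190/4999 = 2190/4999= 0.44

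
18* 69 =1242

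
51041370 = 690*73973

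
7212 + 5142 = 12354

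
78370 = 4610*17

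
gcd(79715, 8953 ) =1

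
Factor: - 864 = -2^5  *  3^3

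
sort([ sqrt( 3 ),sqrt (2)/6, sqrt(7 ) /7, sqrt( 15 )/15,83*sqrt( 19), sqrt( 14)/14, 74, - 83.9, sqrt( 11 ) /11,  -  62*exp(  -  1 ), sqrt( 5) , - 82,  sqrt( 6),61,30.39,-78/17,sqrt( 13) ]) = [- 83.9, - 82, - 62*exp (-1 ), - 78/17, sqrt(2)/6,sqrt (15)/15, sqrt( 14)/14, sqrt( 11 )/11, sqrt ( 7 ) /7, sqrt( 3),sqrt( 5), sqrt( 6) , sqrt( 13),  30.39  ,  61, 74, 83*sqrt( 19 )]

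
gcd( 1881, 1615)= 19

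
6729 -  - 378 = 7107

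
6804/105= 324/5 = 64.80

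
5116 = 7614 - 2498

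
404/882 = 202/441 = 0.46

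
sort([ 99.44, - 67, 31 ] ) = [ - 67,31, 99.44 ]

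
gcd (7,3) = 1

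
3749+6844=10593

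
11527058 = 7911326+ 3615732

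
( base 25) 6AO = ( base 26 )5OK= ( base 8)7670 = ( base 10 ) 4024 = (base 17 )DFC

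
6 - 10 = - 4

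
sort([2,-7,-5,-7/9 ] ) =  [-7, - 5, - 7/9,  2]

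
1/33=1/33= 0.03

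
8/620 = 2/155=0.01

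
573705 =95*6039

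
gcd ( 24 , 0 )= 24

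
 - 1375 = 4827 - 6202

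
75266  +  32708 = 107974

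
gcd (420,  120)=60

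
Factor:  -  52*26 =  - 1352 = - 2^3*13^2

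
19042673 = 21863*871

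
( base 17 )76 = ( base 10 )125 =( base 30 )45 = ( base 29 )49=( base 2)1111101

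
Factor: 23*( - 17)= - 391 = - 17^1*23^1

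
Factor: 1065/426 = 2^(-1)*5^1 = 5/2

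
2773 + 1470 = 4243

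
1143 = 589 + 554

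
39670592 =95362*416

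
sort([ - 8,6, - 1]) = [ - 8, - 1 , 6 ]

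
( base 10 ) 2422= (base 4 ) 211312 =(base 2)100101110110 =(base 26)3F4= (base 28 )32E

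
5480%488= 112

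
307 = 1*307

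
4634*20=92680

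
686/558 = 343/279 = 1.23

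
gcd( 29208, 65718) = 7302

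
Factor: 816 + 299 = 5^1*223^1  =  1115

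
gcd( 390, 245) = 5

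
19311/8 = 19311/8  =  2413.88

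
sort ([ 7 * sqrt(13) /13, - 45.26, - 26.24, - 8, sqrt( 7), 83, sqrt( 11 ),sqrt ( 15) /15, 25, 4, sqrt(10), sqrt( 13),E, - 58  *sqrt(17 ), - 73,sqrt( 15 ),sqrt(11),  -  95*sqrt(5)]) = [ - 58*sqrt ( 17), - 95*sqrt( 5), - 73, - 45.26, - 26.24, - 8, sqrt ( 15 ) /15, 7*sqrt( 13) /13, sqrt ( 7 ), E, sqrt (10), sqrt (11),sqrt( 11), sqrt(13 ), sqrt(15) , 4, 25, 83 ]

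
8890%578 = 220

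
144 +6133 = 6277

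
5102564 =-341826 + 5444390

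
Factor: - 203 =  -7^1*29^1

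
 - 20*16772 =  - 335440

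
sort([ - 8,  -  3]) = [ - 8, - 3]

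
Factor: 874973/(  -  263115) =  - 3^(-3)* 5^(  -  1) * 11^1 * 17^1*1949^( -1)*4679^1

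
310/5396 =155/2698 = 0.06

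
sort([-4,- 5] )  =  [ - 5, - 4]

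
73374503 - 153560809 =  - 80186306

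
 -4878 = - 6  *813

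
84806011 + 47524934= 132330945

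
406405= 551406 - 145001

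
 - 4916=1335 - 6251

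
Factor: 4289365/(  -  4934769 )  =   - 3^ ( - 1)*5^1*7^( -1 )*234989^( - 1 )*857873^1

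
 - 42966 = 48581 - 91547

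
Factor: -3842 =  - 2^1*17^1*113^1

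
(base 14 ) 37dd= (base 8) 23107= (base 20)149j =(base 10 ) 9799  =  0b10011001000111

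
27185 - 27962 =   -  777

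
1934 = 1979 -45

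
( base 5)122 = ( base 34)13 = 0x25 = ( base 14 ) 29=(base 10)37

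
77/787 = 77/787 = 0.10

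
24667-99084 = -74417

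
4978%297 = 226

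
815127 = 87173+727954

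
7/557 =7/557 = 0.01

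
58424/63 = 927 + 23/63  =  927.37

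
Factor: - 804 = -2^2 *3^1*67^1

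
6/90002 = 3/45001 = 0.00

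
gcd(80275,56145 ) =95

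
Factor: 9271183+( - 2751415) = 6519768= 2^3*3^1*271657^1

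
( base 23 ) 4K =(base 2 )1110000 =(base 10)112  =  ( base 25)4C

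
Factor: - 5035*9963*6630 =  - 332585364150 = - 2^1* 3^6 * 5^2*13^1*17^1*19^1*41^1*53^1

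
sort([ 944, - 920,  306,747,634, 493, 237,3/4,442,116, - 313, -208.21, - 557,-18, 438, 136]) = [ - 920, - 557, - 313, - 208.21,-18,3/4, 116, 136,237, 306, 438, 442, 493,634,747, 944]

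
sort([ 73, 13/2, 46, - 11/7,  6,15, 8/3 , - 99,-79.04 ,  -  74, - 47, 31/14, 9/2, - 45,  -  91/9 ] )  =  [-99, - 79.04, - 74,-47, - 45, - 91/9, - 11/7, 31/14,8/3,  9/2,6,13/2,15, 46, 73 ] 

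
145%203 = 145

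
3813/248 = 15 + 3/8 = 15.38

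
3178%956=310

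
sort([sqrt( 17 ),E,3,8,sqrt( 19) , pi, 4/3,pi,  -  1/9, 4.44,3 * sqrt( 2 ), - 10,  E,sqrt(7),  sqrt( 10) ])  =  [-10, - 1/9,4/3,  sqrt(7 ), E , E, 3, pi,pi, sqrt(10), sqrt(17),3 * sqrt( 2 ), sqrt( 19),4.44, 8]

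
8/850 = 4/425  =  0.01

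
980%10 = 0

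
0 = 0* 35820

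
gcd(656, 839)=1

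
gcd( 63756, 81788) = 644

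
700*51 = 35700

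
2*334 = 668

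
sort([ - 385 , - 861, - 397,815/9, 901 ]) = [ - 861, - 397, - 385,815/9,  901 ]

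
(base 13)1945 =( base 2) 111010111111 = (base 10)3775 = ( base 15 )11BA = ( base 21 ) 8BG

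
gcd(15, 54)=3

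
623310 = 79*7890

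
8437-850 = 7587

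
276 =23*12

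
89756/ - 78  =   - 1151+11/39 = - 1150.72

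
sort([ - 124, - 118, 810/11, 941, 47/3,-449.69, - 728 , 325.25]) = [ - 728, - 449.69,-124,-118,47/3,810/11,  325.25,941]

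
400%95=20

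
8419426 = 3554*2369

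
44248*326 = 14424848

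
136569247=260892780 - 124323533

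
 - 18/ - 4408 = 9/2204 = 0.00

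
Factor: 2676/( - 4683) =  - 2^2 * 7^(  -  1 ) = - 4/7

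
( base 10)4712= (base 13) 21B6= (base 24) 848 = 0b1001001101000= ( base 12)2888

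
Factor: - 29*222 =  - 2^1*3^1 * 29^1*37^1 = - 6438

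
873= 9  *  97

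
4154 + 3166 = 7320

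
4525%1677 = 1171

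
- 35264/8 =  - 4408= -4408.00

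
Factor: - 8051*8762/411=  - 70542862/411 = - 2^1*3^(-1)*13^1*83^1*97^1*137^( - 1)*337^1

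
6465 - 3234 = 3231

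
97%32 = 1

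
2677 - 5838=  - 3161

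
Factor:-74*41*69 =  - 2^1*3^1*23^1* 37^1*41^1 = - 209346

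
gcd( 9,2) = 1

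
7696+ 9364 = 17060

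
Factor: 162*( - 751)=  - 121662 = - 2^1 * 3^4 * 751^1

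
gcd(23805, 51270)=15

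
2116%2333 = 2116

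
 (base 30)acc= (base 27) CN3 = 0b10010010011100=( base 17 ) 1F75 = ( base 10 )9372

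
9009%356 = 109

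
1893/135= 631/45 = 14.02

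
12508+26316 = 38824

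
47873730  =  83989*570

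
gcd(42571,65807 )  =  1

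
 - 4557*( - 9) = 41013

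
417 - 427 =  - 10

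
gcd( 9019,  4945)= 1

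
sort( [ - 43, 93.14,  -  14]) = [ - 43, - 14, 93.14]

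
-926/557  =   - 2 + 188/557 = -  1.66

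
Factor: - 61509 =-3^1 * 7^1*29^1*101^1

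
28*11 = 308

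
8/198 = 4/99=0.04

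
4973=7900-2927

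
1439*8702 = 12522178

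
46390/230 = 201 + 16/23= 201.70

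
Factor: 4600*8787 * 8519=2^3* 3^1*5^2*7^1*23^1*29^1*  101^1*1217^1 = 344339683800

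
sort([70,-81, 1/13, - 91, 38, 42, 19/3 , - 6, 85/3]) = [-91, - 81, - 6, 1/13, 19/3,85/3,38,42, 70 ] 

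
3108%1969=1139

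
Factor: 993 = 3^1*331^1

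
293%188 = 105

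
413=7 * 59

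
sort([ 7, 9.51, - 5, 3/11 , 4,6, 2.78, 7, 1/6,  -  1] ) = [  -  5, - 1 , 1/6, 3/11, 2.78, 4, 6, 7, 7,9.51] 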